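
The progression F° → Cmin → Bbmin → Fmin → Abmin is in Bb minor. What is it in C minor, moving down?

G° Dmin Cmin Gmin Bbmin

Bb minor down to C minor is a minor seventh; each chord root moves by that interval while the quality stays the same.
F°: root F down a minor seventh → G, giving G°.
Cmin: root C down a minor seventh → D, giving Dmin.
Bbmin: root Bb down a minor seventh → C, giving Cmin.
Fmin: root F down a minor seventh → G, giving Gmin.
Abmin: root Ab down a minor seventh → Bb, giving Bbmin.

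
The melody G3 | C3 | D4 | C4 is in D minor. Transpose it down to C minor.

From D down to C is a major second; apply that to each pitch.
G3 → F3
C3 → Bb2
D4 → C4
C4 → Bb3

F3 Bb2 C4 Bb3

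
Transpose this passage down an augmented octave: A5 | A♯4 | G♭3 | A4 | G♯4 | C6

A5 to Ab4
A#4 to A3
Gb3 to Gbb2
A4 to Ab3
G#4 to G3
C6 to Cb5

Ab4 A3 Gbb2 Ab3 G3 Cb5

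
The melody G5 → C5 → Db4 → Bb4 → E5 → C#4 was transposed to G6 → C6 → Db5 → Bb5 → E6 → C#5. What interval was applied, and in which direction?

Take the first pair: G5 → G6. G to G spans 8 letter names, so the interval is some kind of octave.
G5 to G6 is 12 semitones, which makes it a perfect octave; the second version is higher, so the direction is up.
Checking another pair — C#4 → C#5 — gives the same interval.

up a perfect octave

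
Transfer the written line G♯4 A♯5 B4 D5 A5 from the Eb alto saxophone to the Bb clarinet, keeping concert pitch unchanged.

First find concert pitch: the Eb alto saxophone sounds a major sixth below written, so G♯4 A♯5 B4 D5 A5 sounds B3 C#5 D4 F4 C5.
Then write for Bb clarinet: it sounds a major second below written, so the part must be a major second above concert.
B3 → C#4
C#5 → D#5
D4 → E4
F4 → G4
C5 → D5

C#4 D#5 E4 G4 D5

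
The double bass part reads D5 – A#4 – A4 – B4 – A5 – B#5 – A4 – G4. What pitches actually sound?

D4 A#3 A3 B3 A4 B#4 A3 G3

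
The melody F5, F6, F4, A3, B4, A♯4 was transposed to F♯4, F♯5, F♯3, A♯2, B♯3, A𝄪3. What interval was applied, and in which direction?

down a diminished octave

From F5 to F#4 is 8 letter names — an octave of some quality.
F#4 to F5 is 11 semitones, which makes it a diminished octave; the second version is lower, so the direction is down.
Checking another pair — A#4 → A##3 — gives the same interval.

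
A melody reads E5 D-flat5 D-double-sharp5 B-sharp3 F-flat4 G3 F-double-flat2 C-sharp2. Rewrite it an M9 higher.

F#6 Eb6 E##6 C##5 Gb5 A4 Gbb3 D#3

E5 → F#6
Db5 → Eb6
D##5 → E##6
B#3 → C##5
Fb4 → Gb5
G3 → A4
Fbb2 → Gbb3
C#2 → D#3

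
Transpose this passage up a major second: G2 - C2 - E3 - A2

G2 -> A2
C2 -> D2
E3 -> F#3
A2 -> B2

A2 D2 F#3 B2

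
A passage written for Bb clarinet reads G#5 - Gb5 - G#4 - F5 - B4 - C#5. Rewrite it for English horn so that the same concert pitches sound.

C#6 Cb6 C#5 Bb5 E5 F#5

First find concert pitch: the Bb clarinet sounds a major second below written, so G#5 Gb5 G#4 F5 B4 C#5 sounds F#5 Fb5 F#4 Eb5 A4 B4.
Then write for English horn: it sounds a perfect fifth below written, so the part must be a perfect fifth above concert.
F#5 → C#6
Fb5 → Cb6
F#4 → C#5
Eb5 → Bb5
A4 → E5
B4 → F#5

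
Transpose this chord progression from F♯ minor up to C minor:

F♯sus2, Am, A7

Csus2 Ebm Eb7

F♯ minor up to C minor is a diminished fifth; each chord root moves by that interval while the quality stays the same.
F♯sus2: root F♯ up a diminished fifth → C, giving Csus2.
Am: root A up a diminished fifth → Eb, giving Ebm.
A7: root A up a diminished fifth → Eb, giving Eb7.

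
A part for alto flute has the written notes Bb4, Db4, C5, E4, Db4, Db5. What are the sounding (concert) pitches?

Written C4 on the alto flute sounds as G3, a perfect fourth lower; apply that shift to every note.
Bb4 -> F4
Db4 -> Ab3
C5 -> G4
E4 -> B3
Db4 -> Ab3
Db5 -> Ab4

F4 Ab3 G4 B3 Ab3 Ab4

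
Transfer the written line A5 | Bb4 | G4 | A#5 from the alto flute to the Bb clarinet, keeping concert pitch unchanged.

F#5 G4 E4 F##5

First find concert pitch: the alto flute sounds a perfect fourth below written, so A5 Bb4 G4 A#5 sounds E5 F4 D4 E#5.
Then write for Bb clarinet: it sounds a major second below written, so the part must be a major second above concert.
E5 → F#5
F4 → G4
D4 → E4
E#5 → F##5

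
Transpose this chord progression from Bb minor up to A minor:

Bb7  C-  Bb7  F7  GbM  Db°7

A7 B- A7 E7 FM C°7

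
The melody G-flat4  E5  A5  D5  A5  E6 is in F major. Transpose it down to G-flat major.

F major to G-flat major down is a major seventh, so every note moves down by that interval.
Gb4 → Abb3
E5 → F4
A5 → Bb4
D5 → Eb4
A5 → Bb4
E6 → F5

Abb3 F4 Bb4 Eb4 Bb4 F5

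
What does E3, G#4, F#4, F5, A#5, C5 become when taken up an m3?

G3 B4 A4 Ab5 C#6 Eb5

E3: a third up reaches G, and 3 semitones makes it G3.
G#4 up a minor third is B4.
F#4: a third up reaches A, and 3 semitones makes it A4.
A minor third up from F5 gives Ab5.
A#5 up a minor third is C#6.
C5 up a minor third is Eb5.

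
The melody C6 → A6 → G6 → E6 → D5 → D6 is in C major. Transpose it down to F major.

From C down to F is a perfect fifth; apply that to each pitch.
C6 to F5
A6 to D6
G6 to C6
E6 to A5
D5 to G4
D6 to G5

F5 D6 C6 A5 G4 G5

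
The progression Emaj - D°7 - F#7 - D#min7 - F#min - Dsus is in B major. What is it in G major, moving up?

Cmaj Bb°7 D7 Bmin7 Dmin Bbsus

B major up to G major is a minor sixth; each chord root moves by that interval while the quality stays the same.
Emaj: root E up a minor sixth → C, giving Cmaj.
D°7: root D up a minor sixth → Bb, giving Bb°7.
F#7: root F# up a minor sixth → D, giving D7.
D#min7: root D# up a minor sixth → B, giving Bmin7.
F#min: root F# up a minor sixth → D, giving Dmin.
Dsus: root D up a minor sixth → Bb, giving Bbsus.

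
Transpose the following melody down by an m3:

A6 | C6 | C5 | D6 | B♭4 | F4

F#6 A5 A4 B5 G4 D4

A6 -> F#6
C6 -> A5
C5 -> A4
D6 -> B5
Bb4 -> G4
F4 -> D4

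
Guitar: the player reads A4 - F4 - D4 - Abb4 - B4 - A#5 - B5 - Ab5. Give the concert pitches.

The guitar sounds a perfect octave below written, so transpose each written note down a perfect octave.
A4 → A3
F4 → F3
D4 → D3
Abb4 → Abb3
B4 → B3
A#5 → A#4
B5 → B4
Ab5 → Ab4

A3 F3 D3 Abb3 B3 A#4 B4 Ab4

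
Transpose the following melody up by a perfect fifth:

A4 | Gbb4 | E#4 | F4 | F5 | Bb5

A4 gives E5
Gbb4 gives Dbb5
E#4 gives B#4
F4 gives C5
F5 gives C6
Bb5 gives F6

E5 Dbb5 B#4 C5 C6 F6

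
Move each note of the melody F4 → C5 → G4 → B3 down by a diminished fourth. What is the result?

C#4 G#4 D#4 F##3

F4 -> C#4
C5 -> G#4
G4 -> D#4
B3 -> F##3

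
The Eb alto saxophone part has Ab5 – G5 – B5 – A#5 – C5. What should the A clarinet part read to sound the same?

First find concert pitch: the Eb alto saxophone sounds a major sixth below written, so Ab5 G5 B5 A#5 C5 sounds Cb5 Bb4 D5 C#5 Eb4.
Then write for A clarinet: it sounds a minor third below written, so the part must be a minor third above concert.
Cb5 → Ebb5
Bb4 → Db5
D5 → F5
C#5 → E5
Eb4 → Gb4

Ebb5 Db5 F5 E5 Gb4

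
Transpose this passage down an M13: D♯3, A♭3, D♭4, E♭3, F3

F#1 Cb2 Fb2 Gb1 Ab1

D#3 to F#1
Ab3 to Cb2
Db4 to Fb2
Eb3 to Gb1
F3 to Ab1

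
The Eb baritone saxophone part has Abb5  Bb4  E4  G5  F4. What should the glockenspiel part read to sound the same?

First find concert pitch: the Eb baritone saxophone sounds a major thirteenth below written, so Abb5 Bb4 E4 G5 F4 sounds Cbb4 Db3 G2 Bb3 Ab2.
Then write for glockenspiel: it sounds a perfect fifteenth above written, so the part must be a perfect fifteenth below concert.
Cbb4 → Cbb2
Db3 → Db1
G2 → G0
Bb3 → Bb1
Ab2 → Ab0

Cbb2 Db1 G0 Bb1 Ab0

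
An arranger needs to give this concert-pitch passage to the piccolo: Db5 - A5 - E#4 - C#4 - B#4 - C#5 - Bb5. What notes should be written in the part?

Db4 A4 E#3 C#3 B#3 C#4 Bb4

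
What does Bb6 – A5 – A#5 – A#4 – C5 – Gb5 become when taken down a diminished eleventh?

F#5 E#4 E##4 E##3 G#3 D4

Bb6 → F#5
A5 → E#4
A#5 → E##4
A#4 → E##3
C5 → G#3
Gb5 → D4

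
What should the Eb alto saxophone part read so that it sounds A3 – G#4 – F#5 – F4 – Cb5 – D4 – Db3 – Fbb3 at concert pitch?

The Eb alto saxophone sounds a major sixth below written, so the written part must be a major sixth above concert — transpose each note up.
A3 to F#4
G#4 to E#5
F#5 to D#6
F4 to D5
Cb5 to Ab5
D4 to B4
Db3 to Bb3
Fbb3 to Dbb4

F#4 E#5 D#6 D5 Ab5 B4 Bb3 Dbb4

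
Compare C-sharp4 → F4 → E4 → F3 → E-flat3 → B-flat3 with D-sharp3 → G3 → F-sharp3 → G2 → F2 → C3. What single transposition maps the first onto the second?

down a minor seventh

From C#4 to D#3 is 7 letter names — a seventh of some quality.
D#3 to C#4 is 10 semitones, which makes it a minor seventh; the second version is lower, so the direction is down.
Checking another pair — Bb3 → C3 — gives the same interval.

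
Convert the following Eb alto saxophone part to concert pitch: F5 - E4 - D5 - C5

Ab4 G3 F4 Eb4

The Eb alto saxophone sounds a major sixth below written, so transpose each written note down a major sixth.
F5 becomes Ab4
E4 becomes G3
D5 becomes F4
C5 becomes Eb4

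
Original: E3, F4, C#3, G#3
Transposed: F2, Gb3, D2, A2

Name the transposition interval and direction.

Take the first pair: E3 → F2. E to F spans 7 letter names, so the interval is some kind of seventh.
F2 to E3 is 11 semitones, which makes it a major seventh; the second version is lower, so the direction is down.
Checking another pair — G#3 → A2 — gives the same interval.

down a major seventh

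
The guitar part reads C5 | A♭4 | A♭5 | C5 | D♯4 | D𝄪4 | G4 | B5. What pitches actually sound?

C4 Ab3 Ab4 C4 D#3 D##3 G3 B4

Written C4 on the guitar sounds as C3, a perfect octave lower; apply that shift to every note.
C5 → C4
Ab4 → Ab3
Ab5 → Ab4
C5 → C4
D#4 → D#3
D##4 → D##3
G4 → G3
B5 → B4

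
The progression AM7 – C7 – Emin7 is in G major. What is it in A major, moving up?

G major up to A major is a major second; each chord root moves by that interval while the quality stays the same.
AM7: root A up a major second → B, giving BM7.
C7: root C up a major second → D, giving D7.
Emin7: root E up a major second → F#, giving F#min7.

BM7 D7 F#min7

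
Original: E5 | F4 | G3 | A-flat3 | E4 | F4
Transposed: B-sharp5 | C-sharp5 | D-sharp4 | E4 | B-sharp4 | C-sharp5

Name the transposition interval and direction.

up an augmented fifth

From E5 to B#5 is 5 letter names — a fifth of some quality.
E5 to B#5 is 8 semitones, which makes it an augmented fifth; the second version is higher, so the direction is up.
Checking another pair — F4 → C#5 — gives the same interval.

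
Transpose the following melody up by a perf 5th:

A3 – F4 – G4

A3 gives E4
F4 gives C5
G4 gives D5

E4 C5 D5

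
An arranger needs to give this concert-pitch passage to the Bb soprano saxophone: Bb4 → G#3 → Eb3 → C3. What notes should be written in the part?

The Bb soprano saxophone sounds a major second below written, so the written part must be a major second above concert — transpose each note up.
Bb4 to C5
G#3 to A#3
Eb3 to F3
C3 to D3

C5 A#3 F3 D3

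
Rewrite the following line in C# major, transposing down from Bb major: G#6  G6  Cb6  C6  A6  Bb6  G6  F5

Bb major to C# major down is a diminished seventh, so every note moves down by that interval.
G#6 gives A##5
G6 gives A#5
Cb6 gives D5
C6 gives D#5
A6 gives B#5
Bb6 gives C#6
G6 gives A#5
F5 gives G#4

A##5 A#5 D5 D#5 B#5 C#6 A#5 G#4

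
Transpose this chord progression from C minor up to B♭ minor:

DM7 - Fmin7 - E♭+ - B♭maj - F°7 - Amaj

CM7 Ebmin7 Db+ Abmaj Eb°7 Gmaj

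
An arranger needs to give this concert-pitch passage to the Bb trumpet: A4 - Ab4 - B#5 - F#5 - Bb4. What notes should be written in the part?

B4 Bb4 C##6 G#5 C5

The Bb trumpet sounds a major second below written, so the written part must be a major second above concert — transpose each note up.
A4 gives B4
Ab4 gives Bb4
B#5 gives C##6
F#5 gives G#5
Bb4 gives C5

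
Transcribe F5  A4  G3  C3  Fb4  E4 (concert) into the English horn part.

C6 E5 D4 G3 Cb5 B4

Written C4 sounds as F3 on the English horn, so concert pitches are written a perfect fifth up.
F5 → C6
A4 → E5
G3 → D4
C3 → G3
Fb4 → Cb5
E4 → B4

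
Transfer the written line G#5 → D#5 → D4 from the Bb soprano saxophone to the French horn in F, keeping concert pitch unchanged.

C#6 G#5 G4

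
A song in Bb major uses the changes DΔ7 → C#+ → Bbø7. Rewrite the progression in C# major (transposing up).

Bb major up to C# major is an augmented second; each chord root moves by that interval while the quality stays the same.
DΔ7: root D up an augmented second → E#, giving E#Δ7.
C#+: root C# up an augmented second → D##, giving D##+.
Bbø7: root Bb up an augmented second → C#, giving C#ø7.

E#Δ7 D##+ C#ø7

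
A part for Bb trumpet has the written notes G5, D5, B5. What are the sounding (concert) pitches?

F5 C5 A5

The Bb trumpet sounds a major second below written, so transpose each written note down a major second.
G5 to F5
D5 to C5
B5 to A5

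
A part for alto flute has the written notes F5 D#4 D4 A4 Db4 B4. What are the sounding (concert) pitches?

Written C4 on the alto flute sounds as G3, a perfect fourth lower; apply that shift to every note.
F5 → C5
D#4 → A#3
D4 → A3
A4 → E4
Db4 → Ab3
B4 → F#4

C5 A#3 A3 E4 Ab3 F#4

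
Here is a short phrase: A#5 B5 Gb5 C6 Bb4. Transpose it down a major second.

G#5 A5 Fb5 Bb5 Ab4

A#5 down a major second is G#5.
B5 down a major second is A5.
Gb5 down a major second is Fb5.
A major second down from C6 gives Bb5.
A major second down from Bb4 gives Ab4.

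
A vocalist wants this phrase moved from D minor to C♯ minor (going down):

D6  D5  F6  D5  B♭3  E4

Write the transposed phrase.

C#6 C#5 E6 C#5 A3 D#4

D minor to C♯ minor down is a minor second, so every note moves down by that interval.
D6 to C#6
D5 to C#5
F6 to E6
D5 to C#5
Bb3 to A3
E4 to D#4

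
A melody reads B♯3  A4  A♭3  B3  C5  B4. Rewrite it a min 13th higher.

B#3 up a minor thirteenth is G#5.
A4: a thirteenth up reaches F, and 20 semitones makes it F6.
Ab3 up a minor thirteenth is Fb5.
B3 up a minor thirteenth is G5.
C5 up a minor thirteenth is Ab6.
B4 up a minor thirteenth is G6.

G#5 F6 Fb5 G5 Ab6 G6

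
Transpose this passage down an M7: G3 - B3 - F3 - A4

G3 -> Ab2
B3 -> C3
F3 -> Gb2
A4 -> Bb3

Ab2 C3 Gb2 Bb3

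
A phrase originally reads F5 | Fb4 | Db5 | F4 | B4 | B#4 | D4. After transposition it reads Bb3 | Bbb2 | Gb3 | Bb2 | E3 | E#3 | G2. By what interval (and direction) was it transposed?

down a perfect twelfth

Take the first pair: F5 → Bb3. F to B spans 12 letter names, so the interval is some kind of twelfth.
Bb3 to F5 is 19 semitones, which makes it a perfect twelfth; the second version is lower, so the direction is down.
Checking another pair — D4 → G2 — gives the same interval.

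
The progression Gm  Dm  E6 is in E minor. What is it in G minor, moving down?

Bbm Fm G6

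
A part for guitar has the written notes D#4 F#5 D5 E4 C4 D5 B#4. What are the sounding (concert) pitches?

The guitar sounds a perfect octave below written, so transpose each written note down a perfect octave.
D#4 to D#3
F#5 to F#4
D5 to D4
E4 to E3
C4 to C3
D5 to D4
B#4 to B#3

D#3 F#4 D4 E3 C3 D4 B#3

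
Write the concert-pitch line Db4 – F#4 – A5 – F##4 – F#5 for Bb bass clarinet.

The Bb bass clarinet sounds a major ninth below written, so the written part must be a major ninth above concert — transpose each note up.
Db4 gives Eb5
F#4 gives G#5
A5 gives B6
F##4 gives G##5
F#5 gives G#6

Eb5 G#5 B6 G##5 G#6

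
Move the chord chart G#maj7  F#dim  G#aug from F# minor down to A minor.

F# minor down to A minor is a major sixth; each chord root moves by that interval while the quality stays the same.
G#maj7: root G# down a major sixth → B, giving Bmaj7.
F#dim: root F# down a major sixth → A, giving Adim.
G#aug: root G# down a major sixth → B, giving Baug.

Bmaj7 Adim Baug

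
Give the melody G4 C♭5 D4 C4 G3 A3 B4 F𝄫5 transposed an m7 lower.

G4: a seventh down reaches A, and 10 semitones makes it A3.
Cb5 down a minor seventh is Db4.
A minor seventh down from D4 gives E3.
C4 down a minor seventh is D3.
G3: a seventh down reaches A, and 10 semitones makes it A2.
A minor seventh down from A3 gives B2.
B4 down a minor seventh is C#4.
Fbb5 down a minor seventh is Gbb4.

A3 Db4 E3 D3 A2 B2 C#4 Gbb4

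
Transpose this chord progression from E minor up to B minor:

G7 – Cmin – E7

D7 Gmin B7

E minor up to B minor is a perfect fifth; each chord root moves by that interval while the quality stays the same.
G7: root G up a perfect fifth → D, giving D7.
Cmin: root C up a perfect fifth → G, giving Gmin.
E7: root E up a perfect fifth → B, giving B7.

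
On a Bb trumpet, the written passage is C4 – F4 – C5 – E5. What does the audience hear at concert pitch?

Bb3 Eb4 Bb4 D5

The Bb trumpet sounds a major second below written, so transpose each written note down a major second.
C4 -> Bb3
F4 -> Eb4
C5 -> Bb4
E5 -> D5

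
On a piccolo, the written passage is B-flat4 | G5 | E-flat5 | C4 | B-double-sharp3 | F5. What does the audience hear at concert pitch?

Bb5 G6 Eb6 C5 B##4 F6

Written C4 on the piccolo sounds as C5, a perfect octave higher; apply that shift to every note.
Bb4 gives Bb5
G5 gives G6
Eb5 gives Eb6
C4 gives C5
B##3 gives B##4
F5 gives F6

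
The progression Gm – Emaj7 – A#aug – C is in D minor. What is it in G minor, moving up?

Cm Amaj7 D#aug F

D minor up to G minor is a perfect fourth; each chord root moves by that interval while the quality stays the same.
Gm: root G up a perfect fourth → C, giving Cm.
Emaj7: root E up a perfect fourth → A, giving Amaj7.
A#aug: root A# up a perfect fourth → D#, giving D#aug.
C: root C up a perfect fourth → F, giving F.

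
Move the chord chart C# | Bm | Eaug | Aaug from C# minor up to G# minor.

G# F#m Baug Eaug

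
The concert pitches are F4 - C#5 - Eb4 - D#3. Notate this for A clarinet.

The A clarinet sounds a minor third below written, so the written part must be a minor third above concert — transpose each note up.
F4 → Ab4
C#5 → E5
Eb4 → Gb4
D#3 → F#3

Ab4 E5 Gb4 F#3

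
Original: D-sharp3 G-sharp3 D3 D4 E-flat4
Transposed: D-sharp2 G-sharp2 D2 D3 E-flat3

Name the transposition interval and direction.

down a perfect octave

Take the first pair: D#3 → D#2. D to D spans 8 letter names, so the interval is some kind of octave.
D#2 to D#3 is 12 semitones, which makes it a perfect octave; the second version is lower, so the direction is down.
Checking another pair — Eb4 → Eb3 — gives the same interval.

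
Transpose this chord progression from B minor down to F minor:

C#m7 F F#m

B minor down to F minor is an augmented fourth; each chord root moves by that interval while the quality stays the same.
C#m7: root C# down an augmented fourth → G, giving Gm7.
F: root F down an augmented fourth → Cb, giving Cb.
F#m: root F# down an augmented fourth → C, giving Cm.

Gm7 Cb Cm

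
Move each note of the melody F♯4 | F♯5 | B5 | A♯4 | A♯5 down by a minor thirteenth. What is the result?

A#2 A#3 D#4 C##3 C##4

A minor thirteenth down from F#4 gives A#2.
F#5: a thirteenth down reaches A, and 20 semitones makes it A#3.
B5: a thirteenth down reaches D, and 20 semitones makes it D#4.
A minor thirteenth down from A#4 gives C##3.
A minor thirteenth down from A#5 gives C##4.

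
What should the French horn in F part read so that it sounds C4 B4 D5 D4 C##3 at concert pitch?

G4 F#5 A5 A4 G##3

Written C4 sounds as F3 on the French horn in F, so concert pitches are written a perfect fifth up.
C4 to G4
B4 to F#5
D5 to A5
D4 to A4
C##3 to G##3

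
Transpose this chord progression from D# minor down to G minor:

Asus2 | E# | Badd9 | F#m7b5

D# minor down to G minor is an augmented fifth; each chord root moves by that interval while the quality stays the same.
Asus2: root A down an augmented fifth → Db, giving Dbsus2.
E#: root E# down an augmented fifth → A, giving A.
Badd9: root B down an augmented fifth → Eb, giving Ebadd9.
F#m7b5: root F# down an augmented fifth → Bb, giving Bbm7b5.

Dbsus2 A Ebadd9 Bbm7b5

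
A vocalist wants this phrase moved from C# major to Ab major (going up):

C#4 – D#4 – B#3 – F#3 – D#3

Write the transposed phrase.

Ab4 Bb4 G4 Db4 Bb3

From C# up to Ab is a diminished sixth; apply that to each pitch.
C#4 gives Ab4
D#4 gives Bb4
B#3 gives G4
F#3 gives Db4
D#3 gives Bb3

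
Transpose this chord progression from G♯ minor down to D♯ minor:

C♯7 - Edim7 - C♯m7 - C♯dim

G♯ minor down to D♯ minor is a perfect fourth; each chord root moves by that interval while the quality stays the same.
C♯7: root C♯ down a perfect fourth → G#, giving G#7.
Edim7: root E down a perfect fourth → B, giving Bdim7.
C♯m7: root C♯ down a perfect fourth → G#, giving G#m7.
C♯dim: root C♯ down a perfect fourth → G#, giving G#dim.

G#7 Bdim7 G#m7 G#dim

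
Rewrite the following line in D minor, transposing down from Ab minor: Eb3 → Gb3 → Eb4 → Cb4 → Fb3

Ab minor to D minor down is a diminished fifth, so every note moves down by that interval.
Eb3 -> A2
Gb3 -> C3
Eb4 -> A3
Cb4 -> F3
Fb3 -> Bb2

A2 C3 A3 F3 Bb2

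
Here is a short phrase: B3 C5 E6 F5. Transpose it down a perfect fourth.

B3 down a perfect fourth is F#3.
C5: a fourth down reaches G, and 5 semitones makes it G4.
E6: a fourth down reaches B, and 5 semitones makes it B5.
F5 down a perfect fourth is C5.

F#3 G4 B5 C5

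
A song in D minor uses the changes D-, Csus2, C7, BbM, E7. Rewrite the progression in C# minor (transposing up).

C#- Bsus2 B7 AM D#7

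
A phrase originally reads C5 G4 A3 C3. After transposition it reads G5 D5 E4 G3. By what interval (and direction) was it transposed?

up a perfect fifth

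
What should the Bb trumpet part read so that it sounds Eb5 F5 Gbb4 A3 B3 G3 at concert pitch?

F5 G5 Abb4 B3 C#4 A3

Written C4 sounds as Bb3 on the Bb trumpet, so concert pitches are written a major second up.
Eb5 gives F5
F5 gives G5
Gbb4 gives Abb4
A3 gives B3
B3 gives C#4
G3 gives A3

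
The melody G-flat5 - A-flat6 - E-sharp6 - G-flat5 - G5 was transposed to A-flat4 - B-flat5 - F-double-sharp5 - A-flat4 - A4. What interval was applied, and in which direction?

down a minor seventh

From Gb5 to Ab4 is 7 letter names — a seventh of some quality.
Ab4 to Gb5 is 10 semitones, which makes it a minor seventh; the second version is lower, so the direction is down.
Checking another pair — G5 → A4 — gives the same interval.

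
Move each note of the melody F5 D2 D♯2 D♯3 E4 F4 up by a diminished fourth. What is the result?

F5 -> Bbb5
D2 -> Gb2
D#2 -> G2
D#3 -> G3
E4 -> Ab4
F4 -> Bbb4

Bbb5 Gb2 G2 G3 Ab4 Bbb4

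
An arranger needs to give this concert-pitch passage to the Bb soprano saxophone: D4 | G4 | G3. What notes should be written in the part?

The Bb soprano saxophone sounds a major second below written, so the written part must be a major second above concert — transpose each note up.
D4 gives E4
G4 gives A4
G3 gives A3

E4 A4 A3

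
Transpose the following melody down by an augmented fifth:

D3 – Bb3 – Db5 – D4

An augmented fifth down from D3 gives Gb2.
Bb3: a fifth down reaches E, and 8 semitones makes it Ebb3.
An augmented fifth down from Db5 gives Gbb4.
D4: a fifth down reaches G, and 8 semitones makes it Gb3.

Gb2 Ebb3 Gbb4 Gb3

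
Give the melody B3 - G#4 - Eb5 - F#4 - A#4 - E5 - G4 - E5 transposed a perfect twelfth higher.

A perfect twelfth up from B3 gives F#5.
G#4 up a perfect twelfth is D#6.
A perfect twelfth up from Eb5 gives Bb6.
A perfect twelfth up from F#4 gives C#6.
A#4 up a perfect twelfth is E#6.
E5 up a perfect twelfth is B6.
A perfect twelfth up from G4 gives D6.
E5 up a perfect twelfth is B6.

F#5 D#6 Bb6 C#6 E#6 B6 D6 B6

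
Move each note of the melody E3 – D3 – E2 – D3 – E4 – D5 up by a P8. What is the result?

E4 D4 E3 D4 E5 D6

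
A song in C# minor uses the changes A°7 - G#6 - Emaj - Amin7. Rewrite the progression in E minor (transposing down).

C°7 B6 Gmaj Cmin7

C# minor down to E minor is a major sixth; each chord root moves by that interval while the quality stays the same.
A°7: root A down a major sixth → C, giving C°7.
G#6: root G# down a major sixth → B, giving B6.
Emaj: root E down a major sixth → G, giving Gmaj.
Amin7: root A down a major sixth → C, giving Cmin7.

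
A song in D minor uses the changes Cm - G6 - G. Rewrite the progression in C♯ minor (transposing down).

D minor down to C♯ minor is a minor second; each chord root moves by that interval while the quality stays the same.
Cm: root C down a minor second → B, giving Bm.
G6: root G down a minor second → F#, giving F#6.
G: root G down a minor second → F#, giving F#.

Bm F#6 F#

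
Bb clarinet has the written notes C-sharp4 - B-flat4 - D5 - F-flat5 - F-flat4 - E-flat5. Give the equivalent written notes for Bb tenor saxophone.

C#5 Bb5 D6 Fb6 Fb5 Eb6

First find concert pitch: the Bb clarinet sounds a major second below written, so C-sharp4 B-flat4 D5 F-flat5 F-flat4 E-flat5 sounds B3 Ab4 C5 Ebb5 Ebb4 Db5.
Then write for Bb tenor saxophone: it sounds a major ninth below written, so the part must be a major ninth above concert.
B3 → C#5
Ab4 → Bb5
C5 → D6
Ebb5 → Fb6
Ebb4 → Fb5
Db5 → Eb6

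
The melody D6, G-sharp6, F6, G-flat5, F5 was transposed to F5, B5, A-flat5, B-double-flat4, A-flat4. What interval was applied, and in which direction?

down a major sixth

From D6 to F5 is 6 letter names — a sixth of some quality.
F5 to D6 is 9 semitones, which makes it a major sixth; the second version is lower, so the direction is down.
Checking another pair — F5 → Ab4 — gives the same interval.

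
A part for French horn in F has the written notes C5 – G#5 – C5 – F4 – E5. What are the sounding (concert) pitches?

F4 C#5 F4 Bb3 A4

Written C4 on the French horn in F sounds as F3, a perfect fifth lower; apply that shift to every note.
C5 becomes F4
G#5 becomes C#5
C5 becomes F4
F4 becomes Bb3
E5 becomes A4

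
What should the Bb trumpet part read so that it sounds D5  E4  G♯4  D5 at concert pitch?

The Bb trumpet sounds a major second below written, so the written part must be a major second above concert — transpose each note up.
D5 to E5
E4 to F#4
G#4 to A#4
D5 to E5

E5 F#4 A#4 E5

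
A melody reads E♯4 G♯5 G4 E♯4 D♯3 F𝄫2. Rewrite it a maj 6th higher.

E#4: a sixth up reaches C, and 9 semitones makes it C##5.
A major sixth up from G#5 gives E#6.
G4: a sixth up reaches E, and 9 semitones makes it E5.
E#4: a sixth up reaches C, and 9 semitones makes it C##5.
D#3: a sixth up reaches B, and 9 semitones makes it B#3.
Fbb2: a sixth up reaches D, and 9 semitones makes it Dbb3.

C##5 E#6 E5 C##5 B#3 Dbb3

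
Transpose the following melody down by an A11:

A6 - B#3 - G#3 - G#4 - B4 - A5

A6 gives Eb5
B#3 gives F#2
G#3 gives D2
G#4 gives D3
B4 gives F3
A5 gives Eb4

Eb5 F#2 D2 D3 F3 Eb4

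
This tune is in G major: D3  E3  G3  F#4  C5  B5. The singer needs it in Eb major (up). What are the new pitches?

From G up to Eb is a minor sixth; apply that to each pitch.
D3 → Bb3
E3 → C4
G3 → Eb4
F#4 → D5
C5 → Ab5
B5 → G6

Bb3 C4 Eb4 D5 Ab5 G6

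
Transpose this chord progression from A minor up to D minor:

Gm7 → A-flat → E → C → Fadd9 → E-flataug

Cm7 Db A F Bbadd9 Abaug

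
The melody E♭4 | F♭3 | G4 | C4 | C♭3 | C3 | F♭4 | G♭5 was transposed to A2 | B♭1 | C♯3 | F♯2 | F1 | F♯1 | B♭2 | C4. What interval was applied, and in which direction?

From Eb4 to A2 is 12 letter names — a twelfth of some quality.
A2 to Eb4 is 18 semitones, which makes it a diminished twelfth; the second version is lower, so the direction is down.
Checking another pair — Gb5 → C4 — gives the same interval.

down a diminished twelfth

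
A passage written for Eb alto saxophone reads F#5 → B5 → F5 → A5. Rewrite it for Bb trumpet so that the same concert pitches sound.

B4 E5 Bb4 D5

First find concert pitch: the Eb alto saxophone sounds a major sixth below written, so F#5 B5 F5 A5 sounds A4 D5 Ab4 C5.
Then write for Bb trumpet: it sounds a major second below written, so the part must be a major second above concert.
A4 → B4
D5 → E5
Ab4 → Bb4
C5 → D5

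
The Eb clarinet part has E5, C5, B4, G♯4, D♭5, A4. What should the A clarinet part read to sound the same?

Bb5 Gb5 F5 D5 Abb5 Eb5

First find concert pitch: the Eb clarinet sounds a minor third above written, so E5 C5 B4 G♯4 D♭5 A4 sounds G5 Eb5 D5 B4 Fb5 C5.
Then write for A clarinet: it sounds a minor third below written, so the part must be a minor third above concert.
G5 → Bb5
Eb5 → Gb5
D5 → F5
B4 → D5
Fb5 → Abb5
C5 → Eb5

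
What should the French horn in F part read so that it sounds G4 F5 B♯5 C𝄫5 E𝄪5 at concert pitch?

D5 C6 F##6 Gbb5 B##5

The French horn in F sounds a perfect fifth below written, so the written part must be a perfect fifth above concert — transpose each note up.
G4 -> D5
F5 -> C6
B#5 -> F##6
Cbb5 -> Gbb5
E##5 -> B##5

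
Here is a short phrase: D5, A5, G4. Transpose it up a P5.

D5: a fifth up reaches A, and 7 semitones makes it A5.
A5 up a perfect fifth is E6.
G4 up a perfect fifth is D5.

A5 E6 D5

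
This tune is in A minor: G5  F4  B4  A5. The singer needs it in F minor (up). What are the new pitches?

A minor to F minor up is a minor sixth, so every note moves up by that interval.
G5 → Eb6
F4 → Db5
B4 → G5
A5 → F6

Eb6 Db5 G5 F6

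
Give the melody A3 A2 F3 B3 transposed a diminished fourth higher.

A3 → Db4
A2 → Db3
F3 → Bbb3
B3 → Eb4

Db4 Db3 Bbb3 Eb4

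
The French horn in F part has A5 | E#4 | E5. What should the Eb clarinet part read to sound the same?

B4 F##3 F#4

First find concert pitch: the French horn in F sounds a perfect fifth below written, so A5 E#4 E5 sounds D5 A#3 A4.
Then write for Eb clarinet: it sounds a minor third above written, so the part must be a minor third below concert.
D5 → B4
A#3 → F##3
A4 → F#4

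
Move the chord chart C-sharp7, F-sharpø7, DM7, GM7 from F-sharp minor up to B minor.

F#7 Bø7 GM7 CM7

F-sharp minor up to B minor is a perfect fourth; each chord root moves by that interval while the quality stays the same.
C-sharp7: root C-sharp up a perfect fourth → F#, giving F#7.
F-sharpø7: root F-sharp up a perfect fourth → B, giving Bø7.
DM7: root D up a perfect fourth → G, giving GM7.
GM7: root G up a perfect fourth → C, giving CM7.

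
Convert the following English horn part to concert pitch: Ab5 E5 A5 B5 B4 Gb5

The English horn sounds a perfect fifth below written, so transpose each written note down a perfect fifth.
Ab5 → Db5
E5 → A4
A5 → D5
B5 → E5
B4 → E4
Gb5 → Cb5

Db5 A4 D5 E5 E4 Cb5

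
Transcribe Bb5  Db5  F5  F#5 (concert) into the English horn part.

F6 Ab5 C6 C#6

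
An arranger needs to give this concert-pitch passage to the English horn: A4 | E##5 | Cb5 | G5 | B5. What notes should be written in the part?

E5 B##5 Gb5 D6 F#6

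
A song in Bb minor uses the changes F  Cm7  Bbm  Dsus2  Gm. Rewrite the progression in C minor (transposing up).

Bb minor up to C minor is a major second; each chord root moves by that interval while the quality stays the same.
F: root F up a major second → G, giving G.
Cm7: root C up a major second → D, giving Dm7.
Bbm: root Bb up a major second → C, giving Cm.
Dsus2: root D up a major second → E, giving Esus2.
Gm: root G up a major second → A, giving Am.

G Dm7 Cm Esus2 Am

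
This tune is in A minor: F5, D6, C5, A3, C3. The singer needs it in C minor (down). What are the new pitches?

Ab4 F5 Eb4 C3 Eb2

From A down to C is a major sixth; apply that to each pitch.
F5 gives Ab4
D6 gives F5
C5 gives Eb4
A3 gives C3
C3 gives Eb2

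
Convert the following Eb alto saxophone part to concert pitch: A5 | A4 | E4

C5 C4 G3

Written C4 on the Eb alto saxophone sounds as Eb3, a major sixth lower; apply that shift to every note.
A5 -> C5
A4 -> C4
E4 -> G3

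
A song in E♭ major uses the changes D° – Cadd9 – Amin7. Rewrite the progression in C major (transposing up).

B° Aadd9 F#min7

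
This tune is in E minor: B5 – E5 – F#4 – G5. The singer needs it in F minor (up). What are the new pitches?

E minor to F minor up is a minor second, so every note moves up by that interval.
B5 gives C6
E5 gives F5
F#4 gives G4
G5 gives Ab5

C6 F5 G4 Ab5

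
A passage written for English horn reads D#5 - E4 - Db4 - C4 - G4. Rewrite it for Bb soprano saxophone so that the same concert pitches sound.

A#4 B3 Ab3 G3 D4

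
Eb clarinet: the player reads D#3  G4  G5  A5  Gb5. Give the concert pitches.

F#3 Bb4 Bb5 C6 Bbb5

Written C4 on the Eb clarinet sounds as Eb4, a minor third higher; apply that shift to every note.
D#3 gives F#3
G4 gives Bb4
G5 gives Bb5
A5 gives C6
Gb5 gives Bbb5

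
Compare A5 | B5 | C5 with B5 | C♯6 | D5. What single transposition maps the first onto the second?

up a major second

From A5 to B5 is 2 letter names — a second of some quality.
A5 to B5 is 2 semitones, which makes it a major second; the second version is higher, so the direction is up.
Checking another pair — C5 → D5 — gives the same interval.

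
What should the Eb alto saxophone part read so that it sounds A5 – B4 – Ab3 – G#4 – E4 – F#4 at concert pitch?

F#6 G#5 F4 E#5 C#5 D#5

Written C4 sounds as Eb3 on the Eb alto saxophone, so concert pitches are written a major sixth up.
A5 gives F#6
B4 gives G#5
Ab3 gives F4
G#4 gives E#5
E4 gives C#5
F#4 gives D#5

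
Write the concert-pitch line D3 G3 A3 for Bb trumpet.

E3 A3 B3

The Bb trumpet sounds a major second below written, so the written part must be a major second above concert — transpose each note up.
D3 gives E3
G3 gives A3
A3 gives B3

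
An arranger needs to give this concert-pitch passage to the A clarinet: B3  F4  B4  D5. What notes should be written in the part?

Written C4 sounds as A3 on the A clarinet, so concert pitches are written a minor third up.
B3 becomes D4
F4 becomes Ab4
B4 becomes D5
D5 becomes F5

D4 Ab4 D5 F5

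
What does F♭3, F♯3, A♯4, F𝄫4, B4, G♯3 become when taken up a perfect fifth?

Cb4 C#4 E#5 Cbb5 F#5 D#4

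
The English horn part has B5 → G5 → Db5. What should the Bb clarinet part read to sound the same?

F#5 D5 Ab4

First find concert pitch: the English horn sounds a perfect fifth below written, so B5 G5 Db5 sounds E5 C5 Gb4.
Then write for Bb clarinet: it sounds a major second below written, so the part must be a major second above concert.
E5 → F#5
C5 → D5
Gb4 → Ab4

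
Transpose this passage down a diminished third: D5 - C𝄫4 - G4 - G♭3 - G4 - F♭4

B#4 Ab3 E#4 E3 E#4 D4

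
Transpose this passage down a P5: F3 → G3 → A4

F3: a fifth down reaches B, and 7 semitones makes it Bb2.
G3 down a perfect fifth is C3.
A4: a fifth down reaches D, and 7 semitones makes it D4.

Bb2 C3 D4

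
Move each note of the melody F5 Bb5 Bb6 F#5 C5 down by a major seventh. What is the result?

Gb4 Cb5 Cb6 G4 Db4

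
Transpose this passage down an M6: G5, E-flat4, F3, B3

Bb4 Gb3 Ab2 D3

A major sixth down from G5 gives Bb4.
A major sixth down from Eb4 gives Gb3.
F3 down a major sixth is Ab2.
B3 down a major sixth is D3.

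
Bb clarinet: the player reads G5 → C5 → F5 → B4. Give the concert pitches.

The Bb clarinet sounds a major second below written, so transpose each written note down a major second.
G5 gives F5
C5 gives Bb4
F5 gives Eb5
B4 gives A4

F5 Bb4 Eb5 A4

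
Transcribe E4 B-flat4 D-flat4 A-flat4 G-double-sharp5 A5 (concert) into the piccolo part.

E3 Bb3 Db3 Ab3 G##4 A4

The piccolo sounds a perfect octave above written, so the written part must be a perfect octave below concert — transpose each note down.
E4 becomes E3
Bb4 becomes Bb3
Db4 becomes Db3
Ab4 becomes Ab3
G##5 becomes G##4
A5 becomes A4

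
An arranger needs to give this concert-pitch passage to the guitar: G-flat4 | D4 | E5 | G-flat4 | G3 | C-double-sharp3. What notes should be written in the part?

Gb5 D5 E6 Gb5 G4 C##4

The guitar sounds a perfect octave below written, so the written part must be a perfect octave above concert — transpose each note up.
Gb4 -> Gb5
D4 -> D5
E5 -> E6
Gb4 -> Gb5
G3 -> G4
C##3 -> C##4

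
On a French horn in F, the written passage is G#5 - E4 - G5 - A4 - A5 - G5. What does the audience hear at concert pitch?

C#5 A3 C5 D4 D5 C5

Written C4 on the French horn in F sounds as F3, a perfect fifth lower; apply that shift to every note.
G#5 to C#5
E4 to A3
G5 to C5
A4 to D4
A5 to D5
G5 to C5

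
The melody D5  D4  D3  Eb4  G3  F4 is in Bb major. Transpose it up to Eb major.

From Bb up to Eb is a perfect fourth; apply that to each pitch.
D5 → G5
D4 → G4
D3 → G3
Eb4 → Ab4
G3 → C4
F4 → Bb4

G5 G4 G3 Ab4 C4 Bb4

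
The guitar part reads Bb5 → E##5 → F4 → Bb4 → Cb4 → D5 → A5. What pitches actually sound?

Bb4 E##4 F3 Bb3 Cb3 D4 A4

Written C4 on the guitar sounds as C3, a perfect octave lower; apply that shift to every note.
Bb5 -> Bb4
E##5 -> E##4
F4 -> F3
Bb4 -> Bb3
Cb4 -> Cb3
D5 -> D4
A5 -> A4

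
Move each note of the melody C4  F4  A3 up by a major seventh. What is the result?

C4 → B4
F4 → E5
A3 → G#4

B4 E5 G#4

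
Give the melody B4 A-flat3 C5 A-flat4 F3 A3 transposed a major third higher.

B4 gives D#5
Ab3 gives C4
C5 gives E5
Ab4 gives C5
F3 gives A3
A3 gives C#4

D#5 C4 E5 C5 A3 C#4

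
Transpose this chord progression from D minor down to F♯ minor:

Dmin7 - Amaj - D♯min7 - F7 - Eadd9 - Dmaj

F#min7 C#maj F##min7 A7 G#add9 F#maj

D minor down to F♯ minor is a minor sixth; each chord root moves by that interval while the quality stays the same.
Dmin7: root D down a minor sixth → F#, giving F#min7.
Amaj: root A down a minor sixth → C#, giving C#maj.
D♯min7: root D♯ down a minor sixth → F##, giving F##min7.
F7: root F down a minor sixth → A, giving A7.
Eadd9: root E down a minor sixth → G#, giving G#add9.
Dmaj: root D down a minor sixth → F#, giving F#maj.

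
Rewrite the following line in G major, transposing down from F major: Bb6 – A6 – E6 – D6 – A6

C6 B5 F#5 E5 B5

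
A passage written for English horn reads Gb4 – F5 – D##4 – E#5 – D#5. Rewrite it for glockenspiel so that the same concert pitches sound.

Cb2 Bb2 G##1 A#2 G#2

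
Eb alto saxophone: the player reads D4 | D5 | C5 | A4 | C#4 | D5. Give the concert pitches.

F3 F4 Eb4 C4 E3 F4

Written C4 on the Eb alto saxophone sounds as Eb3, a major sixth lower; apply that shift to every note.
D4 to F3
D5 to F4
C5 to Eb4
A4 to C4
C#4 to E3
D5 to F4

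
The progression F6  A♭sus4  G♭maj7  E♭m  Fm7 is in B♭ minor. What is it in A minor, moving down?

B♭ minor down to A minor is a minor second; each chord root moves by that interval while the quality stays the same.
F6: root F down a minor second → E, giving E6.
A♭sus4: root A♭ down a minor second → G, giving Gsus4.
G♭maj7: root G♭ down a minor second → F, giving Fmaj7.
E♭m: root E♭ down a minor second → D, giving Dm.
Fm7: root F down a minor second → E, giving Em7.

E6 Gsus4 Fmaj7 Dm Em7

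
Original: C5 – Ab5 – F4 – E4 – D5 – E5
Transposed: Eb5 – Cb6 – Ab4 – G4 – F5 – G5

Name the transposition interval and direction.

Take the first pair: C5 → Eb5. C to E spans 3 letter names, so the interval is some kind of third.
C5 to Eb5 is 3 semitones, which makes it a minor third; the second version is higher, so the direction is up.
Checking another pair — E5 → G5 — gives the same interval.

up a minor third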